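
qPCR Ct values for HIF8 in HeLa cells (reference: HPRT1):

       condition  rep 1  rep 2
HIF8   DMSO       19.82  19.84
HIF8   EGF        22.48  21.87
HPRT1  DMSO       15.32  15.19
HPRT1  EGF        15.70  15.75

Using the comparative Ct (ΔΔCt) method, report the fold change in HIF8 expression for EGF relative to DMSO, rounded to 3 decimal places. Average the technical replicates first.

0.273

Mean Ct: HIF8 DMSO 19.830; HIF8 EGF 22.175; HPRT1 DMSO 15.255; HPRT1 EGF 15.725
ΔCt(DMSO) = 19.830 − 15.255 = 4.575
ΔCt(EGF) = 22.175 − 15.725 = 6.450
ΔΔCt = 6.450 − 4.575 = 1.875
Fold change = 2^(−1.875) = 0.2726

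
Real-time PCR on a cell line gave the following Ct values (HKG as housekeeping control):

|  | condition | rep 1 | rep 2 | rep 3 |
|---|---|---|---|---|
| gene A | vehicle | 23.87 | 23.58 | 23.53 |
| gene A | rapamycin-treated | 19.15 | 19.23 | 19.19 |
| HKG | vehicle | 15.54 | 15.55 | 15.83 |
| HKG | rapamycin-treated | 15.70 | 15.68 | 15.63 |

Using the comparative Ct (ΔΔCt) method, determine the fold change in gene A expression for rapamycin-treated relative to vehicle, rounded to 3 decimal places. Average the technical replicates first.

22.627

Mean Ct: gene A vehicle 23.660; gene A rapamycin-treated 19.190; HKG vehicle 15.640; HKG rapamycin-treated 15.670
ΔCt(vehicle) = 23.660 − 15.640 = 8.020
ΔCt(rapamycin-treated) = 19.190 − 15.670 = 3.520
ΔΔCt = 3.520 − 8.020 = -4.500
Fold change = 2^(−(-4.500)) = 2^4.500 = 22.6274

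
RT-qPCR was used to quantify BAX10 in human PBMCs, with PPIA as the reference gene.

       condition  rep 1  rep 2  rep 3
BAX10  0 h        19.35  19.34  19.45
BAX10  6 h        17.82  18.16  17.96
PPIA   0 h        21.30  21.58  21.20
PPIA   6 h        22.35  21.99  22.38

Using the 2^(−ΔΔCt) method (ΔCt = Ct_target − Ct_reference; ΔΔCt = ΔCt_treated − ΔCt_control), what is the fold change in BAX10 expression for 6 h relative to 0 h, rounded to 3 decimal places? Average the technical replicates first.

4.857

Mean Ct: BAX10 0 h 19.380; BAX10 6 h 17.980; PPIA 0 h 21.360; PPIA 6 h 22.240
ΔCt(0 h) = 19.380 − 21.360 = -1.980
ΔCt(6 h) = 17.980 − 22.240 = -4.260
ΔΔCt = -4.260 − (-1.980) = -2.280
Fold change = 2^(−(-2.280)) = 2^2.280 = 4.8568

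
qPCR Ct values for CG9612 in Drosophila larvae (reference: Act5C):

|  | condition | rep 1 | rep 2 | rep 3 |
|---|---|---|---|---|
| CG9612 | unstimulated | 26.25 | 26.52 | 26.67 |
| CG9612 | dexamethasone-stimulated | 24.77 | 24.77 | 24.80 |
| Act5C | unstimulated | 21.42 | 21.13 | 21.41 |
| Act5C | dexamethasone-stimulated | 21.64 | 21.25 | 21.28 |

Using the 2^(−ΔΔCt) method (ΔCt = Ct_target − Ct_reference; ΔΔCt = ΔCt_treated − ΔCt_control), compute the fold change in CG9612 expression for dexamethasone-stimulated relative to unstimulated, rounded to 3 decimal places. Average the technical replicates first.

3.411

Mean Ct: CG9612 unstimulated 26.480; CG9612 dexamethasone-stimulated 24.780; Act5C unstimulated 21.320; Act5C dexamethasone-stimulated 21.390
ΔCt(unstimulated) = 26.480 − 21.320 = 5.160
ΔCt(dexamethasone-stimulated) = 24.780 − 21.390 = 3.390
ΔΔCt = 3.390 − 5.160 = -1.770
Fold change = 2^(−(-1.770)) = 2^1.770 = 3.4105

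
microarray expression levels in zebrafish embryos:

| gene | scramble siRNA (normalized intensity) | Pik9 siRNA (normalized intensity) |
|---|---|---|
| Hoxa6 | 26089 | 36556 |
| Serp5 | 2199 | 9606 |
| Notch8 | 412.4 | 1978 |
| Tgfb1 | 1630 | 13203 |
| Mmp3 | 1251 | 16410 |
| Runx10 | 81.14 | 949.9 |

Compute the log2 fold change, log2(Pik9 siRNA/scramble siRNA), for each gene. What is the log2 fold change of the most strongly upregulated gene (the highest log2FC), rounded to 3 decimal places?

log2(36556/26089) = 0.487  (Hoxa6)
log2(9606/2199) = 2.127  (Serp5)
log2(1978/412.4) = 2.262  (Notch8)
log2(13203/1630) = 3.018  (Tgfb1)
log2(16410/1251) = 3.713  (Mmp3)
log2(949.9/81.14) = 3.549  (Runx10)
Mmp3 is most strongly upregulated.

3.713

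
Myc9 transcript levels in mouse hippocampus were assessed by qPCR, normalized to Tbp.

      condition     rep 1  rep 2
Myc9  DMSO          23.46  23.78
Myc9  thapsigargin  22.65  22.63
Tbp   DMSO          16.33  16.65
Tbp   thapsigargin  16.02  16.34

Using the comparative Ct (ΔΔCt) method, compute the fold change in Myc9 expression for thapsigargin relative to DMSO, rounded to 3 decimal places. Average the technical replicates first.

Mean Ct: Myc9 DMSO 23.620; Myc9 thapsigargin 22.640; Tbp DMSO 16.490; Tbp thapsigargin 16.180
ΔCt(DMSO) = 23.620 − 16.490 = 7.130
ΔCt(thapsigargin) = 22.640 − 16.180 = 6.460
ΔΔCt = 6.460 − 7.130 = -0.670
Fold change = 2^(−(-0.670)) = 2^0.670 = 1.5911

1.591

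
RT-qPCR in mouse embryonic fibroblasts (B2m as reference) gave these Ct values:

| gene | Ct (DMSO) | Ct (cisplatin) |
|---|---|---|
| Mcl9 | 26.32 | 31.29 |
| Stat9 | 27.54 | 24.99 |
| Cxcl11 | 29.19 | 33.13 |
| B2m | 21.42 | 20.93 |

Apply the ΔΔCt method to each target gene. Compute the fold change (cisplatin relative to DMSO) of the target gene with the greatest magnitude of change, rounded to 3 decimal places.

0.023

Mcl9: ΔΔCt = (31.29−20.93) − (26.32−21.42) = 10.36 − 4.90 = 5.46; fold change = 2^-5.46 = 0.023
Stat9: ΔΔCt = (24.99−20.93) − (27.54−21.42) = 4.06 − 6.12 = -2.06; fold change = 2^2.06 = 4.170
Cxcl11: ΔΔCt = (33.13−20.93) − (29.19−21.42) = 12.20 − 7.77 = 4.43; fold change = 2^-4.43 = 0.046
Mcl9 has the largest |ΔΔCt| = 5.46.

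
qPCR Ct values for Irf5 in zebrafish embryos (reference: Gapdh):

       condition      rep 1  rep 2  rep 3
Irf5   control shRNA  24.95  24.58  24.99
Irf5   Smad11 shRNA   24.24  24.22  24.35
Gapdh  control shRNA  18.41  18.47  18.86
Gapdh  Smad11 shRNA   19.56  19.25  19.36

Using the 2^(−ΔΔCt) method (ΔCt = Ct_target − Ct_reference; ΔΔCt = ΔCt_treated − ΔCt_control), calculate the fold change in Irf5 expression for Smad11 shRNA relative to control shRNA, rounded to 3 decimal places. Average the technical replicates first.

Mean Ct: Irf5 control shRNA 24.840; Irf5 Smad11 shRNA 24.270; Gapdh control shRNA 18.580; Gapdh Smad11 shRNA 19.390
ΔCt(control shRNA) = 24.840 − 18.580 = 6.260
ΔCt(Smad11 shRNA) = 24.270 − 19.390 = 4.880
ΔΔCt = 4.880 − 6.260 = -1.380
Fold change = 2^(−(-1.380)) = 2^1.380 = 2.6027

2.603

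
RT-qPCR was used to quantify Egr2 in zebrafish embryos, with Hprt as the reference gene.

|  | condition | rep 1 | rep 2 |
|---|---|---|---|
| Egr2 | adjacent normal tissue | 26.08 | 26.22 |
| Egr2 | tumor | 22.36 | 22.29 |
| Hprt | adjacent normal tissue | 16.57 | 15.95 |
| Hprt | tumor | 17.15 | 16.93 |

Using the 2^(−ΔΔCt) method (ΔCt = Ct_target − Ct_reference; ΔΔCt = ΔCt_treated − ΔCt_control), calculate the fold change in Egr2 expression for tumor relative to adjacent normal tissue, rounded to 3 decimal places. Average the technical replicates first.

Mean Ct: Egr2 adjacent normal tissue 26.150; Egr2 tumor 22.325; Hprt adjacent normal tissue 16.260; Hprt tumor 17.040
ΔCt(adjacent normal tissue) = 26.150 − 16.260 = 9.890
ΔCt(tumor) = 22.325 − 17.040 = 5.285
ΔΔCt = 5.285 − 9.890 = -4.605
Fold change = 2^(−(-4.605)) = 2^4.605 = 24.3357

24.336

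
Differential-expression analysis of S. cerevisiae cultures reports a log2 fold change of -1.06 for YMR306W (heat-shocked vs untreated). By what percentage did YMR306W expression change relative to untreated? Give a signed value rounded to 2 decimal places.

Fold change = 2^(-1.06) = 0.4796
Percent change = (FC − 1) × 100% = (0.4796 − 1) × 100 = -52.04%

-52.04%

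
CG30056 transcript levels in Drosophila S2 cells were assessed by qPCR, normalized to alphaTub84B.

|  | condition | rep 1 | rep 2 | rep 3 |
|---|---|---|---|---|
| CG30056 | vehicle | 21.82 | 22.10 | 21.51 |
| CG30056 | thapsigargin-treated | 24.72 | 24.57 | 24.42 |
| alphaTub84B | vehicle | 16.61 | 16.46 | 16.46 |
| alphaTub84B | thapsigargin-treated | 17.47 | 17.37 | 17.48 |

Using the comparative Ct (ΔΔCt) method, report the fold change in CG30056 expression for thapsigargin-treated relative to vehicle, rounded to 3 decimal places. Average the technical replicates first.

Mean Ct: CG30056 vehicle 21.810; CG30056 thapsigargin-treated 24.570; alphaTub84B vehicle 16.510; alphaTub84B thapsigargin-treated 17.440
ΔCt(vehicle) = 21.810 − 16.510 = 5.300
ΔCt(thapsigargin-treated) = 24.570 − 17.440 = 7.130
ΔΔCt = 7.130 − 5.300 = 1.830
Fold change = 2^(−1.830) = 0.2813

0.281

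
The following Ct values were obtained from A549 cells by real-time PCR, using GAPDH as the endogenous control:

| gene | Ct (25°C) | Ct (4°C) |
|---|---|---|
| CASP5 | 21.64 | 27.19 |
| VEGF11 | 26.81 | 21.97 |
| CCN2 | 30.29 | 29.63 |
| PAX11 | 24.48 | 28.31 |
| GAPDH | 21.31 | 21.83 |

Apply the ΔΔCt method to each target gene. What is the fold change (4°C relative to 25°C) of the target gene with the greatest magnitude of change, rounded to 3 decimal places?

41.070

CASP5: ΔΔCt = (27.19−21.83) − (21.64−21.31) = 5.36 − 0.33 = 5.03; fold change = 2^-5.03 = 0.031
VEGF11: ΔΔCt = (21.97−21.83) − (26.81−21.31) = 0.14 − 5.50 = -5.36; fold change = 2^5.36 = 41.070
CCN2: ΔΔCt = (29.63−21.83) − (30.29−21.31) = 7.80 − 8.98 = -1.18; fold change = 2^1.18 = 2.266
PAX11: ΔΔCt = (28.31−21.83) − (24.48−21.31) = 6.48 − 3.17 = 3.31; fold change = 2^-3.31 = 0.101
VEGF11 has the largest |ΔΔCt| = 5.36.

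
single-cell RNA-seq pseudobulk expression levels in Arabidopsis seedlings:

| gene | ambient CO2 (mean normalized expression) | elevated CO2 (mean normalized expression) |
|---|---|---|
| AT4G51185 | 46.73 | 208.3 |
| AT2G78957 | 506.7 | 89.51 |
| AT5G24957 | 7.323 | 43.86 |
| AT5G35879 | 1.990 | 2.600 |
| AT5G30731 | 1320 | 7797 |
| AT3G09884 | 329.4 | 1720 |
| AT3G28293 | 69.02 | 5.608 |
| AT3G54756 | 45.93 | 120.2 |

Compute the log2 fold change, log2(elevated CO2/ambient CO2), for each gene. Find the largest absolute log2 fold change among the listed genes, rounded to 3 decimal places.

3.621

log2(208.3/46.73) = 2.156  (AT4G51185)
log2(89.51/506.7) = -2.501  (AT2G78957)
log2(43.86/7.323) = 2.582  (AT5G24957)
log2(2.600/1.990) = 0.386  (AT5G35879)
log2(7797/1320) = 2.562  (AT5G30731)
log2(1720/329.4) = 2.384  (AT3G09884)
log2(5.608/69.02) = -3.621  (AT3G28293)
log2(120.2/45.93) = 1.388  (AT3G54756)
The largest magnitude belongs to AT3G28293.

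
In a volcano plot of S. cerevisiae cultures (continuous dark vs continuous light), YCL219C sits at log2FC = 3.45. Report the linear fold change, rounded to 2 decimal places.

Fold change = 2^(3.45) = 10.928

10.93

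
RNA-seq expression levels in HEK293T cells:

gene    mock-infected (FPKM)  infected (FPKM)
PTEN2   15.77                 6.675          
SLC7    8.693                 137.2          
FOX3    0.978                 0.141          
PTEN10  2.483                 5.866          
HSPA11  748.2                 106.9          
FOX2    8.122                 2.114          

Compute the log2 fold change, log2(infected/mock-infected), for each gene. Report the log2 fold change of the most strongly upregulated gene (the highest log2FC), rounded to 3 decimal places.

log2(6.675/15.77) = -1.240  (PTEN2)
log2(137.2/8.693) = 3.980  (SLC7)
log2(0.141/0.978) = -2.794  (FOX3)
log2(5.866/2.483) = 1.240  (PTEN10)
log2(106.9/748.2) = -2.807  (HSPA11)
log2(2.114/8.122) = -1.942  (FOX2)
SLC7 is most strongly upregulated.

3.980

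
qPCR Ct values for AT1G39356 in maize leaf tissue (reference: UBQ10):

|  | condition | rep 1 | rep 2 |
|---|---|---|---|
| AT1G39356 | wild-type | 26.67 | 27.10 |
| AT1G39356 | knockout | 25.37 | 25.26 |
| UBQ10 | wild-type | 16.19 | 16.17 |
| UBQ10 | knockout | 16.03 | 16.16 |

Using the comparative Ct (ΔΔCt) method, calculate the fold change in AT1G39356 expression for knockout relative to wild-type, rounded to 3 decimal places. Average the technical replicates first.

2.799

Mean Ct: AT1G39356 wild-type 26.885; AT1G39356 knockout 25.315; UBQ10 wild-type 16.180; UBQ10 knockout 16.095
ΔCt(wild-type) = 26.885 − 16.180 = 10.705
ΔCt(knockout) = 25.315 − 16.095 = 9.220
ΔΔCt = 9.220 − 10.705 = -1.485
Fold change = 2^(−(-1.485)) = 2^1.485 = 2.7992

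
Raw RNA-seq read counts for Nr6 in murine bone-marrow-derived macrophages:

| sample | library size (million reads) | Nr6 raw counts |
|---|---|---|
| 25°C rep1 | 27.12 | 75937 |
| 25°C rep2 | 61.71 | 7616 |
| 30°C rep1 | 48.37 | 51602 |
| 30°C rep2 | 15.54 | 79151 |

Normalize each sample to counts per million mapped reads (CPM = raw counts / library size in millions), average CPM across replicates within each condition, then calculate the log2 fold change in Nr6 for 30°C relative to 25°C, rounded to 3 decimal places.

CPM(25°C rep1) = 75937 / 27.12 = 2800.0369
CPM(25°C rep2) = 7616 / 61.71 = 123.4160
CPM(30°C rep1) = 51602 / 48.37 = 1066.8183
CPM(30°C rep2) = 79151 / 15.54 = 5093.3719
mean CPM(25°C) = 1461.7264; mean CPM(30°C) = 3080.0951
Fold change = 3080.0951 / 1461.7264 = 2.10716
log2(2.10716) = 1.0753

1.075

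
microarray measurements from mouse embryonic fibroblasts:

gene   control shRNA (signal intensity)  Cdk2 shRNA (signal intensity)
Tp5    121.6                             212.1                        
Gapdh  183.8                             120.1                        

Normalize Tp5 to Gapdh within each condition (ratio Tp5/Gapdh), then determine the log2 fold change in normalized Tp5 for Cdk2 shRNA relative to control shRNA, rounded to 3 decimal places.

1.417

Tp5/Gapdh (control shRNA) = 121.6 / 183.8 = 0.66159
Tp5/Gapdh (Cdk2 shRNA) = 212.1 / 120.1 = 1.766
Fold change = 1.766 / 0.66159 = 2.6694
log2(2.6694) = 1.4165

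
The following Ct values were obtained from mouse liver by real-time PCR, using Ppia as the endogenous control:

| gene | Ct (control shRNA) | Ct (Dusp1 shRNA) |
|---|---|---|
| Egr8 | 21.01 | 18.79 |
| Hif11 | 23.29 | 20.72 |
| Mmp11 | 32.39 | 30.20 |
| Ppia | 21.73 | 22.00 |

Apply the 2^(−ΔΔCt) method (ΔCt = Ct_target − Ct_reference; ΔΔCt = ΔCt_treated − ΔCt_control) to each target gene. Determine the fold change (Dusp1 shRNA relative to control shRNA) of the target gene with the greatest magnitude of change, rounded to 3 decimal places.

7.160

Egr8: ΔΔCt = (18.79−22.00) − (21.01−21.73) = -3.21 − (-0.72) = -2.49; fold change = 2^2.49 = 5.618
Hif11: ΔΔCt = (20.72−22.00) − (23.29−21.73) = -1.28 − 1.56 = -2.84; fold change = 2^2.84 = 7.160
Mmp11: ΔΔCt = (30.20−22.00) − (32.39−21.73) = 8.20 − 10.66 = -2.46; fold change = 2^2.46 = 5.502
Hif11 has the largest |ΔΔCt| = 2.84.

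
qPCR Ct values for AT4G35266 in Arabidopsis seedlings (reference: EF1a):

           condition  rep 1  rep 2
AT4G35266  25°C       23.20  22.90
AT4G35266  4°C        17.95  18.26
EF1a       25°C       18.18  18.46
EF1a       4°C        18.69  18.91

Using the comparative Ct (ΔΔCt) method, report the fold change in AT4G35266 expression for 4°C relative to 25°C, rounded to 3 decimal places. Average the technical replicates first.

42.962

Mean Ct: AT4G35266 25°C 23.050; AT4G35266 4°C 18.105; EF1a 25°C 18.320; EF1a 4°C 18.800
ΔCt(25°C) = 23.050 − 18.320 = 4.730
ΔCt(4°C) = 18.105 − 18.800 = -0.695
ΔΔCt = -0.695 − 4.730 = -5.425
Fold change = 2^(−(-5.425)) = 2^5.425 = 42.9623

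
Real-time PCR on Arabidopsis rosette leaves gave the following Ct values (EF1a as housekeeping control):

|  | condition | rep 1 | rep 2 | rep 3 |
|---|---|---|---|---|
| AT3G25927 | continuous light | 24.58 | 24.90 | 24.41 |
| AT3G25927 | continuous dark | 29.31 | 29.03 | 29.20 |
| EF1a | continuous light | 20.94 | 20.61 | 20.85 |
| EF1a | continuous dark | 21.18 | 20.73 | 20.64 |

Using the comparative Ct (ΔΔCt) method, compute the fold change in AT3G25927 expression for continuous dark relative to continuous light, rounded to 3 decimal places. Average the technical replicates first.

0.044

Mean Ct: AT3G25927 continuous light 24.630; AT3G25927 continuous dark 29.180; EF1a continuous light 20.800; EF1a continuous dark 20.850
ΔCt(continuous light) = 24.630 − 20.800 = 3.830
ΔCt(continuous dark) = 29.180 − 20.850 = 8.330
ΔΔCt = 8.330 − 3.830 = 4.500
Fold change = 2^(−4.500) = 0.0442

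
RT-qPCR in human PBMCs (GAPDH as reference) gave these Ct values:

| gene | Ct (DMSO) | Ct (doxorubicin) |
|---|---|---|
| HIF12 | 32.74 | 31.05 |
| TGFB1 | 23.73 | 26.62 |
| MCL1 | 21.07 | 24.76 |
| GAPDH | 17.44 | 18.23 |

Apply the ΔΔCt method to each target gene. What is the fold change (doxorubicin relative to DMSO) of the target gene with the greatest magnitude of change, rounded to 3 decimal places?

HIF12: ΔΔCt = (31.05−18.23) − (32.74−17.44) = 12.82 − 15.30 = -2.48; fold change = 2^2.48 = 5.579
TGFB1: ΔΔCt = (26.62−18.23) − (23.73−17.44) = 8.39 − 6.29 = 2.10; fold change = 2^-2.10 = 0.233
MCL1: ΔΔCt = (24.76−18.23) − (21.07−17.44) = 6.53 − 3.63 = 2.90; fold change = 2^-2.90 = 0.134
MCL1 has the largest |ΔΔCt| = 2.90.

0.134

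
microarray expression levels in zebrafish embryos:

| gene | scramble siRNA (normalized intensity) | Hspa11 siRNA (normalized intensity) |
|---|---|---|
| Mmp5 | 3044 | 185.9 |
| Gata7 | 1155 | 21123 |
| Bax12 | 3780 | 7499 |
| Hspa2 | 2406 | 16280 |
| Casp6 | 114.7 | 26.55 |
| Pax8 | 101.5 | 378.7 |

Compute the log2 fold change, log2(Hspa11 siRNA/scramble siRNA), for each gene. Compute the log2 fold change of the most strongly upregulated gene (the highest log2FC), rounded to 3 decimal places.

4.193

log2(185.9/3044) = -4.033  (Mmp5)
log2(21123/1155) = 4.193  (Gata7)
log2(7499/3780) = 0.988  (Bax12)
log2(16280/2406) = 2.758  (Hspa2)
log2(26.55/114.7) = -2.111  (Casp6)
log2(378.7/101.5) = 1.900  (Pax8)
Gata7 is most strongly upregulated.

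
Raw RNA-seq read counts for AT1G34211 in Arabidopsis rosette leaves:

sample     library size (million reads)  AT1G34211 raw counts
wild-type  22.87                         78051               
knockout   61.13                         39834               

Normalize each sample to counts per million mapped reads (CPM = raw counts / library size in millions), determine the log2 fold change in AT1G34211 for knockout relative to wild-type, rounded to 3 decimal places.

CPM(wild-type) = 78051 / 22.87 = 3412.8115
CPM(knockout) = 39834 / 61.13 = 651.6277
Fold change = 651.6277 / 3412.8115 = 0.19094
log2(0.19094) = -2.3888

-2.389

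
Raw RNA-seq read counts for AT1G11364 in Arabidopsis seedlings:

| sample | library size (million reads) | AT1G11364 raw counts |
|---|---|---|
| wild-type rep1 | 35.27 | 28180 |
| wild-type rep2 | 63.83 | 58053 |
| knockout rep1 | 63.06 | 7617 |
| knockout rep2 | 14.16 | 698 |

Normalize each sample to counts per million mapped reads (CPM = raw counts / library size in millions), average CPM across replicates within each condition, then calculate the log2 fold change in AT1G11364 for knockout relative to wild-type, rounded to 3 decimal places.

-3.328

CPM(wild-type rep1) = 28180 / 35.27 = 798.9793
CPM(wild-type rep2) = 58053 / 63.83 = 909.4940
CPM(knockout rep1) = 7617 / 63.06 = 120.7897
CPM(knockout rep2) = 698 / 14.16 = 49.2938
mean CPM(wild-type) = 854.2366; mean CPM(knockout) = 85.0418
Fold change = 85.0418 / 854.2366 = 0.09955
log2(0.09955) = -3.3284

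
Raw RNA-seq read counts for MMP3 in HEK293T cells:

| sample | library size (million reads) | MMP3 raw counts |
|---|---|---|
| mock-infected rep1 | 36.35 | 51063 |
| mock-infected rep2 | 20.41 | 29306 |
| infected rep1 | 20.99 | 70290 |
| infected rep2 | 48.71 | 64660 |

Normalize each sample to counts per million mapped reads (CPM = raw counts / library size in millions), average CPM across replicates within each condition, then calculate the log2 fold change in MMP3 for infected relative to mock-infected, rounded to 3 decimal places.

0.719

CPM(mock-infected rep1) = 51063 / 36.35 = 1404.7593
CPM(mock-infected rep2) = 29306 / 20.41 = 1435.8648
CPM(infected rep1) = 70290 / 20.99 = 3348.7375
CPM(infected rep2) = 64660 / 48.71 = 1327.4482
mean CPM(mock-infected) = 1420.3120; mean CPM(infected) = 2338.0928
Fold change = 2338.0928 / 1420.3120 = 1.64618
log2(1.64618) = 0.7191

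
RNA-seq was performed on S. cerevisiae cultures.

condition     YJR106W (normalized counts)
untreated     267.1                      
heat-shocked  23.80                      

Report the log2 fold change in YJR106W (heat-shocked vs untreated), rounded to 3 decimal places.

-3.488

Fold change = 23.80 / 267.1 = 0.0891
log2(0.0891) = -3.4883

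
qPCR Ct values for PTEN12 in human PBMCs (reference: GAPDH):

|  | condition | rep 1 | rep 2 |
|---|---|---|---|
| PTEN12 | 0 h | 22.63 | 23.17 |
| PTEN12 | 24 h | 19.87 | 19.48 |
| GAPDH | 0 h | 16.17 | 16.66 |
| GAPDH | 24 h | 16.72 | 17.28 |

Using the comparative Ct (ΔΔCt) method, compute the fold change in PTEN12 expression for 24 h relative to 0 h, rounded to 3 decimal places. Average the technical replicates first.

Mean Ct: PTEN12 0 h 22.900; PTEN12 24 h 19.675; GAPDH 0 h 16.415; GAPDH 24 h 17.000
ΔCt(0 h) = 22.900 − 16.415 = 6.485
ΔCt(24 h) = 19.675 − 17.000 = 2.675
ΔΔCt = 2.675 − 6.485 = -3.810
Fold change = 2^(−(-3.810)) = 2^3.810 = 14.0257

14.026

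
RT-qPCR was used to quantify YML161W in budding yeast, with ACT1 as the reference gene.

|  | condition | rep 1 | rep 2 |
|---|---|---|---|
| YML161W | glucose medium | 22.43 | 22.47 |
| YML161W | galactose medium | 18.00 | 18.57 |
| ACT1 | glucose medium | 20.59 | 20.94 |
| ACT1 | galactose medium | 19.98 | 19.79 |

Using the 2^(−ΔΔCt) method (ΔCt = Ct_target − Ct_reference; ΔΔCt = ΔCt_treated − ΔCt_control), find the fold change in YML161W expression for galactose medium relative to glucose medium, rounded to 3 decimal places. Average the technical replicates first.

Mean Ct: YML161W glucose medium 22.450; YML161W galactose medium 18.285; ACT1 glucose medium 20.765; ACT1 galactose medium 19.885
ΔCt(glucose medium) = 22.450 − 20.765 = 1.685
ΔCt(galactose medium) = 18.285 − 19.885 = -1.600
ΔΔCt = -1.600 − 1.685 = -3.285
Fold change = 2^(−(-3.285)) = 2^3.285 = 9.7473

9.747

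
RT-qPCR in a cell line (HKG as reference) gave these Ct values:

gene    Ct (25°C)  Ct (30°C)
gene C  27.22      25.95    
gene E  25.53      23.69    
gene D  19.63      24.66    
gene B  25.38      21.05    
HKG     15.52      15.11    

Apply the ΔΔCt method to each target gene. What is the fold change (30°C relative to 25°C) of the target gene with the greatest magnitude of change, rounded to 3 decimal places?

gene C: ΔΔCt = (25.95−15.11) − (27.22−15.52) = 10.84 − 11.70 = -0.86; fold change = 2^0.86 = 1.815
gene E: ΔΔCt = (23.69−15.11) − (25.53−15.52) = 8.58 − 10.01 = -1.43; fold change = 2^1.43 = 2.694
gene D: ΔΔCt = (24.66−15.11) − (19.63−15.52) = 9.55 − 4.11 = 5.44; fold change = 2^-5.44 = 0.023
gene B: ΔΔCt = (21.05−15.11) − (25.38−15.52) = 5.94 − 9.86 = -3.92; fold change = 2^3.92 = 15.137
gene D has the largest |ΔΔCt| = 5.44.

0.023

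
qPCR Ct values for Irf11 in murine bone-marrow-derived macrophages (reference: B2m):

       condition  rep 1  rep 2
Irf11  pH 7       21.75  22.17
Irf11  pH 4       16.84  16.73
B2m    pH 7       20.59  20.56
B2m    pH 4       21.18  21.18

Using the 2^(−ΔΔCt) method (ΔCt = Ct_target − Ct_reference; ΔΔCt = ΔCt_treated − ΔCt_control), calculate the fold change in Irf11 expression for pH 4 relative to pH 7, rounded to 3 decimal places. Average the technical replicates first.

Mean Ct: Irf11 pH 7 21.960; Irf11 pH 4 16.785; B2m pH 7 20.575; B2m pH 4 21.180
ΔCt(pH 7) = 21.960 − 20.575 = 1.385
ΔCt(pH 4) = 16.785 − 21.180 = -4.395
ΔΔCt = -4.395 − 1.385 = -5.780
Fold change = 2^(−(-5.780)) = 2^5.780 = 54.9482

54.948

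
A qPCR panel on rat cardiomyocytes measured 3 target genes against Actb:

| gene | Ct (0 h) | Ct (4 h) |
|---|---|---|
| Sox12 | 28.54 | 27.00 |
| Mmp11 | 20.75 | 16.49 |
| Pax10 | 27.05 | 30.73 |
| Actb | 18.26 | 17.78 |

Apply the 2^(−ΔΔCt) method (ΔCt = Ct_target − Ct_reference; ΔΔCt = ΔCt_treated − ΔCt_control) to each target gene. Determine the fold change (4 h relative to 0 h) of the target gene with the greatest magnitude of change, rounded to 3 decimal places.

Sox12: ΔΔCt = (27.00−17.78) − (28.54−18.26) = 9.22 − 10.28 = -1.06; fold change = 2^1.06 = 2.085
Mmp11: ΔΔCt = (16.49−17.78) − (20.75−18.26) = -1.29 − 2.49 = -3.78; fold change = 2^3.78 = 13.737
Pax10: ΔΔCt = (30.73−17.78) − (27.05−18.26) = 12.95 − 8.79 = 4.16; fold change = 2^-4.16 = 0.056
Pax10 has the largest |ΔΔCt| = 4.16.

0.056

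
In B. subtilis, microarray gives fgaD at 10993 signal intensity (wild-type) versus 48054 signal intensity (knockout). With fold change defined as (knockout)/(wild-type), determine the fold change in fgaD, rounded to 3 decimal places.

Fold change = 48054 / 10993 = 4.3713
fgaD is upregulated.

4.371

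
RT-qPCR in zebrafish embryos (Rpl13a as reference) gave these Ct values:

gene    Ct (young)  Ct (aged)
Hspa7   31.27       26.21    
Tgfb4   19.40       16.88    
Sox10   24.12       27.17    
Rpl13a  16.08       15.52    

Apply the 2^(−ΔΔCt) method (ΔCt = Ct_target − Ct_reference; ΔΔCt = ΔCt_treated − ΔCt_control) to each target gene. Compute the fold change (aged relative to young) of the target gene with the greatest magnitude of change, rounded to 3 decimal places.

Hspa7: ΔΔCt = (26.21−15.52) − (31.27−16.08) = 10.69 − 15.19 = -4.50; fold change = 2^4.50 = 22.627
Tgfb4: ΔΔCt = (16.88−15.52) − (19.40−16.08) = 1.36 − 3.32 = -1.96; fold change = 2^1.96 = 3.891
Sox10: ΔΔCt = (27.17−15.52) − (24.12−16.08) = 11.65 − 8.04 = 3.61; fold change = 2^-3.61 = 0.082
Hspa7 has the largest |ΔΔCt| = 4.50.

22.627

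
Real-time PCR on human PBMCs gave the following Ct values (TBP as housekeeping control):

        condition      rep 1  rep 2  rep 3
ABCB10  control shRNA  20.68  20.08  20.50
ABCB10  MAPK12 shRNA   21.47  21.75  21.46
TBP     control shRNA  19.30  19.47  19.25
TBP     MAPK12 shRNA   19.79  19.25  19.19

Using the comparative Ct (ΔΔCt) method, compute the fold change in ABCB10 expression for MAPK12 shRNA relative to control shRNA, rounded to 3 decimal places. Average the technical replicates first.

Mean Ct: ABCB10 control shRNA 20.420; ABCB10 MAPK12 shRNA 21.560; TBP control shRNA 19.340; TBP MAPK12 shRNA 19.410
ΔCt(control shRNA) = 20.420 − 19.340 = 1.080
ΔCt(MAPK12 shRNA) = 21.560 − 19.410 = 2.150
ΔΔCt = 2.150 − 1.080 = 1.070
Fold change = 2^(−1.070) = 0.4763

0.476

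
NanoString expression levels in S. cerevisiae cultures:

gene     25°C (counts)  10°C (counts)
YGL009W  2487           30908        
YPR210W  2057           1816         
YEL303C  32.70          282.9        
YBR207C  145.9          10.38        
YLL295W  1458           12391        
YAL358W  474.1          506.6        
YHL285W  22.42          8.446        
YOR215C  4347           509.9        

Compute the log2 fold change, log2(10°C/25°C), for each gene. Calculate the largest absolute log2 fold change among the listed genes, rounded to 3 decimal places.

log2(30908/2487) = 3.636  (YGL009W)
log2(1816/2057) = -0.180  (YPR210W)
log2(282.9/32.70) = 3.113  (YEL303C)
log2(10.38/145.9) = -3.813  (YBR207C)
log2(12391/1458) = 3.087  (YLL295W)
log2(506.6/474.1) = 0.096  (YAL358W)
log2(8.446/22.42) = -1.408  (YHL285W)
log2(509.9/4347) = -3.092  (YOR215C)
The largest magnitude belongs to YBR207C.

3.813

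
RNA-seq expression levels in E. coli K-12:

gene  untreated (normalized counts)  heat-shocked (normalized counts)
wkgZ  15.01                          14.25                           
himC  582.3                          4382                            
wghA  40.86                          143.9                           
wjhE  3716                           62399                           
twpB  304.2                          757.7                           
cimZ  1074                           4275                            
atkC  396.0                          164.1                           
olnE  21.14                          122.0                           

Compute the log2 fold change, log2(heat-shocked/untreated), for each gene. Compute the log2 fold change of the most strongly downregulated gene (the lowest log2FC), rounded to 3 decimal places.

-1.271

log2(14.25/15.01) = -0.075  (wkgZ)
log2(4382/582.3) = 2.912  (himC)
log2(143.9/40.86) = 1.816  (wghA)
log2(62399/3716) = 4.070  (wjhE)
log2(757.7/304.2) = 1.317  (twpB)
log2(4275/1074) = 1.993  (cimZ)
log2(164.1/396.0) = -1.271  (atkC)
log2(122.0/21.14) = 2.529  (olnE)
atkC is most strongly downregulated.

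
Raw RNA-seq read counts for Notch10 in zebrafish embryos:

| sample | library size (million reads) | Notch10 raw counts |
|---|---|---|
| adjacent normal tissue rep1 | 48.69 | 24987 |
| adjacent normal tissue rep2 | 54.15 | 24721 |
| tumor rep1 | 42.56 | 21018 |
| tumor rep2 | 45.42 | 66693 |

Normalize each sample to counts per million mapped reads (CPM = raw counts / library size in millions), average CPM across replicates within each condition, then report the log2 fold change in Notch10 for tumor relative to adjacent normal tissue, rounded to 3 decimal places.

1.017

CPM(adjacent normal tissue rep1) = 24987 / 48.69 = 513.1855
CPM(adjacent normal tissue rep2) = 24721 / 54.15 = 456.5282
CPM(tumor rep1) = 21018 / 42.56 = 493.8440
CPM(tumor rep2) = 66693 / 45.42 = 1468.3620
mean CPM(adjacent normal tissue) = 484.8568; mean CPM(tumor) = 981.1030
Fold change = 981.1030 / 484.8568 = 2.02349
log2(2.02349) = 1.0168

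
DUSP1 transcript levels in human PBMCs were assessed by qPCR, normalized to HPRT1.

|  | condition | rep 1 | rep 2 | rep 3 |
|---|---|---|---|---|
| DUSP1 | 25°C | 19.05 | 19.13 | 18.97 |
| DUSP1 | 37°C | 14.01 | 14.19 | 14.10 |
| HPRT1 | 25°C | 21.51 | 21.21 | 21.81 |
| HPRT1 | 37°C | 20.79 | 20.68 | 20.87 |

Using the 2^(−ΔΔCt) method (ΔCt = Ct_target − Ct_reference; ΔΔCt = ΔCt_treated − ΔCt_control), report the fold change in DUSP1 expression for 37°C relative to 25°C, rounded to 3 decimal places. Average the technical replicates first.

Mean Ct: DUSP1 25°C 19.050; DUSP1 37°C 14.100; HPRT1 25°C 21.510; HPRT1 37°C 20.780
ΔCt(25°C) = 19.050 − 21.510 = -2.460
ΔCt(37°C) = 14.100 − 20.780 = -6.680
ΔΔCt = -6.680 − (-2.460) = -4.220
Fold change = 2^(−(-4.220)) = 2^4.220 = 18.6357

18.636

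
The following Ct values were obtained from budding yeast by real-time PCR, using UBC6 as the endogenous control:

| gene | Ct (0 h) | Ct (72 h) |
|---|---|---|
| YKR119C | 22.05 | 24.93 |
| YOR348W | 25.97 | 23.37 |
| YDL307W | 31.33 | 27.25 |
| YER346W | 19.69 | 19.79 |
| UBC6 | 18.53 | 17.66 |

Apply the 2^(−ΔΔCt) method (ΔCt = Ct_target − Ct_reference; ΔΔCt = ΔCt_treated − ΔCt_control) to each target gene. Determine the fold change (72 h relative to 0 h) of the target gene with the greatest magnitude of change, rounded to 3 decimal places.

YKR119C: ΔΔCt = (24.93−17.66) − (22.05−18.53) = 7.27 − 3.52 = 3.75; fold change = 2^-3.75 = 0.074
YOR348W: ΔΔCt = (23.37−17.66) − (25.97−18.53) = 5.71 − 7.44 = -1.73; fold change = 2^1.73 = 3.317
YDL307W: ΔΔCt = (27.25−17.66) − (31.33−18.53) = 9.59 − 12.80 = -3.21; fold change = 2^3.21 = 9.254
YER346W: ΔΔCt = (19.79−17.66) − (19.69−18.53) = 2.13 − 1.16 = 0.97; fold change = 2^-0.97 = 0.511
YKR119C has the largest |ΔΔCt| = 3.75.

0.074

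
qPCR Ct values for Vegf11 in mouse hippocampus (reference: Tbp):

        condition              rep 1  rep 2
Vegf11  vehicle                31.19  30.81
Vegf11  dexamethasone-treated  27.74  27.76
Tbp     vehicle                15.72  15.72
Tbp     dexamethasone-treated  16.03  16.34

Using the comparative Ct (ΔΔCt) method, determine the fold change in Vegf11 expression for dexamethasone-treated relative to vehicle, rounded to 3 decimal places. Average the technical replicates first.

Mean Ct: Vegf11 vehicle 31.000; Vegf11 dexamethasone-treated 27.750; Tbp vehicle 15.720; Tbp dexamethasone-treated 16.185
ΔCt(vehicle) = 31.000 − 15.720 = 15.280
ΔCt(dexamethasone-treated) = 27.750 − 16.185 = 11.565
ΔΔCt = 11.565 − 15.280 = -3.715
Fold change = 2^(−(-3.715)) = 2^3.715 = 13.1319

13.132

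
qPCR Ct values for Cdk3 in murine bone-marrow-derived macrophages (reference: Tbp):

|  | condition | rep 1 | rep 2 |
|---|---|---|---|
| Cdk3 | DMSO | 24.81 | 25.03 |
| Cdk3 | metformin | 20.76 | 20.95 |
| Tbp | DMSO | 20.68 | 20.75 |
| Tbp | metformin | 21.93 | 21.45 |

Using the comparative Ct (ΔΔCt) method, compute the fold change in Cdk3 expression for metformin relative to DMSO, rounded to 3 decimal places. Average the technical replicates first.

32.900

Mean Ct: Cdk3 DMSO 24.920; Cdk3 metformin 20.855; Tbp DMSO 20.715; Tbp metformin 21.690
ΔCt(DMSO) = 24.920 − 20.715 = 4.205
ΔCt(metformin) = 20.855 − 21.690 = -0.835
ΔΔCt = -0.835 − 4.205 = -5.040
Fold change = 2^(−(-5.040)) = 2^5.040 = 32.8996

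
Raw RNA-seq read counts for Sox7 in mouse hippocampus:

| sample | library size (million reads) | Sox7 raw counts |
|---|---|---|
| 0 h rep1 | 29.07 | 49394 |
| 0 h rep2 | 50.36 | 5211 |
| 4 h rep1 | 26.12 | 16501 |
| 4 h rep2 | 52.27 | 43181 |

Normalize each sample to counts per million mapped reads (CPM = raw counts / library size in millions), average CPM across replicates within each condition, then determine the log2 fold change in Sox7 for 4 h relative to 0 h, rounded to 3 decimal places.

-0.306

CPM(0 h rep1) = 49394 / 29.07 = 1699.1400
CPM(0 h rep2) = 5211 / 50.36 = 103.4750
CPM(4 h rep1) = 16501 / 26.12 = 631.7381
CPM(4 h rep2) = 43181 / 52.27 = 826.1144
mean CPM(0 h) = 901.3075; mean CPM(4 h) = 728.9263
Fold change = 728.9263 / 901.3075 = 0.80874
log2(0.80874) = -0.3062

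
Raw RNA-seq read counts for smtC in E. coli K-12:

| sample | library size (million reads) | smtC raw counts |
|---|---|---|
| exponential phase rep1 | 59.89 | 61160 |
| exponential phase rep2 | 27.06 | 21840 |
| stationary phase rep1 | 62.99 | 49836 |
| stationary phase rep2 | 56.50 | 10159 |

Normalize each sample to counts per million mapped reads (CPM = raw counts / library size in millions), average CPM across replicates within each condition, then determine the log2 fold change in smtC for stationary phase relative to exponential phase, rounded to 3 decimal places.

CPM(exponential phase rep1) = 61160 / 59.89 = 1021.2055
CPM(exponential phase rep2) = 21840 / 27.06 = 807.0953
CPM(stationary phase rep1) = 49836 / 62.99 = 791.1732
CPM(stationary phase rep2) = 10159 / 56.50 = 179.8053
mean CPM(exponential phase) = 914.1504; mean CPM(stationary phase) = 485.4893
Fold change = 485.4893 / 914.1504 = 0.53108
log2(0.53108) = -0.9130

-0.913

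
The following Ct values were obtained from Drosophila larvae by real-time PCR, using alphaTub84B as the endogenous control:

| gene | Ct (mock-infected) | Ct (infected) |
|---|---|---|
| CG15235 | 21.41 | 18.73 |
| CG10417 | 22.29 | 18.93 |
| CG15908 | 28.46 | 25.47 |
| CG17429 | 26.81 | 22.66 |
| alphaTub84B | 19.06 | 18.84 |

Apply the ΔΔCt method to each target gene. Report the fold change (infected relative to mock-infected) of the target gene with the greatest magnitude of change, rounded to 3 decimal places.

15.242

CG15235: ΔΔCt = (18.73−18.84) − (21.41−19.06) = -0.11 − 2.35 = -2.46; fold change = 2^2.46 = 5.502
CG10417: ΔΔCt = (18.93−18.84) − (22.29−19.06) = 0.09 − 3.23 = -3.14; fold change = 2^3.14 = 8.815
CG15908: ΔΔCt = (25.47−18.84) − (28.46−19.06) = 6.63 − 9.40 = -2.77; fold change = 2^2.77 = 6.821
CG17429: ΔΔCt = (22.66−18.84) − (26.81−19.06) = 3.82 − 7.75 = -3.93; fold change = 2^3.93 = 15.242
CG17429 has the largest |ΔΔCt| = 3.93.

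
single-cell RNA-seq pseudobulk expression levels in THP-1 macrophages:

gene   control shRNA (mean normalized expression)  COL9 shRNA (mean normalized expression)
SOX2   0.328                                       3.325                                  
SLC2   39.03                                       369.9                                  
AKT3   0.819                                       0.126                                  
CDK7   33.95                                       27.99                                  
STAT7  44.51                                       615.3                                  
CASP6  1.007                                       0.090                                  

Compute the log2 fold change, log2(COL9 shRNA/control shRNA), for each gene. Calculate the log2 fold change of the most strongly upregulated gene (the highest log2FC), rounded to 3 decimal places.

log2(3.325/0.328) = 3.342  (SOX2)
log2(369.9/39.03) = 3.244  (SLC2)
log2(0.126/0.819) = -2.700  (AKT3)
log2(27.99/33.95) = -0.279  (CDK7)
log2(615.3/44.51) = 3.789  (STAT7)
log2(0.090/1.007) = -3.484  (CASP6)
STAT7 is most strongly upregulated.

3.789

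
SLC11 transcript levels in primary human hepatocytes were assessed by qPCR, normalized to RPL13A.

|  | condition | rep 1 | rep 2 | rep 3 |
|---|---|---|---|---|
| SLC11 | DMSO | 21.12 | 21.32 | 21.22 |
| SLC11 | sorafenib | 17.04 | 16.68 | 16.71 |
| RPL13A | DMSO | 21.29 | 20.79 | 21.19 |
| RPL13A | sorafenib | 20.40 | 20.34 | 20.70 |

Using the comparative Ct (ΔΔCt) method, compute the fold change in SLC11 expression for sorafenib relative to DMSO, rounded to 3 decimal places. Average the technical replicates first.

Mean Ct: SLC11 DMSO 21.220; SLC11 sorafenib 16.810; RPL13A DMSO 21.090; RPL13A sorafenib 20.480
ΔCt(DMSO) = 21.220 − 21.090 = 0.130
ΔCt(sorafenib) = 16.810 − 20.480 = -3.670
ΔΔCt = -3.670 − 0.130 = -3.800
Fold change = 2^(−(-3.800)) = 2^3.800 = 13.9288

13.929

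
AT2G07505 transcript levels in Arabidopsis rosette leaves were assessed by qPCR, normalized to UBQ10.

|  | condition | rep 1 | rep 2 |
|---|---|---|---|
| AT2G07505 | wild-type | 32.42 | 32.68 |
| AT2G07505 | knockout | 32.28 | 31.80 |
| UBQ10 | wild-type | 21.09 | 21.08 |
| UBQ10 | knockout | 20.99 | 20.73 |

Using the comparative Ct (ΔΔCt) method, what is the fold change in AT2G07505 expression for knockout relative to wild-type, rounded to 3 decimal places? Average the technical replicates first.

Mean Ct: AT2G07505 wild-type 32.550; AT2G07505 knockout 32.040; UBQ10 wild-type 21.085; UBQ10 knockout 20.860
ΔCt(wild-type) = 32.550 − 21.085 = 11.465
ΔCt(knockout) = 32.040 − 20.860 = 11.180
ΔΔCt = 11.180 − 11.465 = -0.285
Fold change = 2^(−(-0.285)) = 2^0.285 = 1.2184

1.218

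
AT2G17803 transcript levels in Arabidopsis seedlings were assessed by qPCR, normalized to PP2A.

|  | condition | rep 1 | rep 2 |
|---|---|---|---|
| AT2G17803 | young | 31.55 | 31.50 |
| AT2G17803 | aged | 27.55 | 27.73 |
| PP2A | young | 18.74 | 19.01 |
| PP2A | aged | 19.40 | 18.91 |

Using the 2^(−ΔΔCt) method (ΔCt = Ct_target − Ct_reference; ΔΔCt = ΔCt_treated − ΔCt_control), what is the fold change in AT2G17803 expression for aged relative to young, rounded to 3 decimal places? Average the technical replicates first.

Mean Ct: AT2G17803 young 31.525; AT2G17803 aged 27.640; PP2A young 18.875; PP2A aged 19.155
ΔCt(young) = 31.525 − 18.875 = 12.650
ΔCt(aged) = 27.640 − 19.155 = 8.485
ΔΔCt = 8.485 − 12.650 = -4.165
Fold change = 2^(−(-4.165)) = 2^4.165 = 17.9387

17.939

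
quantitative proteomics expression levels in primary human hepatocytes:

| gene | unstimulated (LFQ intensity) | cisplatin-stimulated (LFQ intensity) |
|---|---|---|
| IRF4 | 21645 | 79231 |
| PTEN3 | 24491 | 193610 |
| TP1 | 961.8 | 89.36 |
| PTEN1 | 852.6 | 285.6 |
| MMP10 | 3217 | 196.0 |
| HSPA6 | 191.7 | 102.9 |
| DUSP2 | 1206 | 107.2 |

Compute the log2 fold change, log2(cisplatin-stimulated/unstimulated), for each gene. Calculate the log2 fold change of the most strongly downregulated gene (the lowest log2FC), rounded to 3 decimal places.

log2(79231/21645) = 1.872  (IRF4)
log2(193610/24491) = 2.983  (PTEN3)
log2(89.36/961.8) = -3.428  (TP1)
log2(285.6/852.6) = -1.578  (PTEN1)
log2(196.0/3217) = -4.037  (MMP10)
log2(102.9/191.7) = -0.898  (HSPA6)
log2(107.2/1206) = -3.492  (DUSP2)
MMP10 is most strongly downregulated.

-4.037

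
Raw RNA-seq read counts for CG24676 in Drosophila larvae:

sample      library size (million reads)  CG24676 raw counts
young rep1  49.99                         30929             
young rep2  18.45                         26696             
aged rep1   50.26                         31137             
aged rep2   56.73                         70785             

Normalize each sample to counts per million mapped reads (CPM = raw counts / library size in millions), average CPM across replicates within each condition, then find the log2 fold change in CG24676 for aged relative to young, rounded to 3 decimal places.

CPM(young rep1) = 30929 / 49.99 = 618.7037
CPM(young rep2) = 26696 / 18.45 = 1446.9377
CPM(aged rep1) = 31137 / 50.26 = 619.5185
CPM(aged rep2) = 70785 / 56.73 = 1247.7525
mean CPM(young) = 1032.8207; mean CPM(aged) = 933.6355
Fold change = 933.6355 / 1032.8207 = 0.90397
log2(0.90397) = -0.1457

-0.146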